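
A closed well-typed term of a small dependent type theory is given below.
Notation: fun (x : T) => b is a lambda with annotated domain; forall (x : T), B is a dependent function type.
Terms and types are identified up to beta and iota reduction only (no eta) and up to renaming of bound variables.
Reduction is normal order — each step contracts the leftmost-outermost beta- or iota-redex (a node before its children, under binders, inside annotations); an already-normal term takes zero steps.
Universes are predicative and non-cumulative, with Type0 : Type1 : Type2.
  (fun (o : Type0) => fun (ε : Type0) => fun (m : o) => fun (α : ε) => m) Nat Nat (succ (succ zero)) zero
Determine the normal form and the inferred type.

resulting normal form:
  succ (succ zero)
inferred type:
  Nat


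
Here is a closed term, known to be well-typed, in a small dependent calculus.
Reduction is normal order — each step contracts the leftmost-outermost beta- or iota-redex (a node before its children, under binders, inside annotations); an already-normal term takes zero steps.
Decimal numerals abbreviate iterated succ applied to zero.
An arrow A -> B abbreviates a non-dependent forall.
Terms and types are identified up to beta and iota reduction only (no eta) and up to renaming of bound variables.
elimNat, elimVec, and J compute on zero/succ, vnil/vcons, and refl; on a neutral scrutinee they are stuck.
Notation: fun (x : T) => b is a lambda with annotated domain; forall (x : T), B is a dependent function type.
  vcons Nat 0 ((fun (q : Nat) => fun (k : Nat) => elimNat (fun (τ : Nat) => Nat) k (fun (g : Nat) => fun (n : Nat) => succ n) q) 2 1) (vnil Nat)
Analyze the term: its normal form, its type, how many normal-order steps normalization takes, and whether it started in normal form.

resulting normal form:
  vcons Nat 0 3 (vnil Nat)
inferred type:
  Vec Nat 1
normal-order step count: 9
term was already normal: no
first contracted redex: a beta-redex


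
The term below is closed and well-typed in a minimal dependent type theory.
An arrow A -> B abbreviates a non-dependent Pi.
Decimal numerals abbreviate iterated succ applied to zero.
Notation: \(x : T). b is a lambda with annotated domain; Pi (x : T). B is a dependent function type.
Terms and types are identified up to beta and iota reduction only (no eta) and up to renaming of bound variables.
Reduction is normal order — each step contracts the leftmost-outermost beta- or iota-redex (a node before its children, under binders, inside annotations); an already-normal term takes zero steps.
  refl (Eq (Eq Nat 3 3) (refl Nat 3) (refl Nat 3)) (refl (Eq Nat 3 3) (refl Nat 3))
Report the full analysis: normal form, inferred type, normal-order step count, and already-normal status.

normal form:
  refl (Eq (Eq Nat 3 3) (refl Nat 3) (refl Nat 3)) (refl (Eq Nat 3 3) (refl Nat 3))
the term's type:
  Eq (Eq (Eq Nat 3 3) (refl Nat 3) (refl Nat 3)) (refl (Eq Nat 3 3) (refl Nat 3)) (refl (Eq Nat 3 3) (refl Nat 3))
reduction steps (normal order): 0
already normal: yes


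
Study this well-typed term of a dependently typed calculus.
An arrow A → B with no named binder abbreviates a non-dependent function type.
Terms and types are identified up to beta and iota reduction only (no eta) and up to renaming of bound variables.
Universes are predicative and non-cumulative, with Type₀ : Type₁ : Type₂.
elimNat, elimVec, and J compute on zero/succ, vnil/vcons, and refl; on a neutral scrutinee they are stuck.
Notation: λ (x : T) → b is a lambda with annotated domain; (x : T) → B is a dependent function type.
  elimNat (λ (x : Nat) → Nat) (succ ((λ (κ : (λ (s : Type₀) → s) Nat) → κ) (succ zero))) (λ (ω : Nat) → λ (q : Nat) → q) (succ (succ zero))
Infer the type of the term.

type:
  Nat


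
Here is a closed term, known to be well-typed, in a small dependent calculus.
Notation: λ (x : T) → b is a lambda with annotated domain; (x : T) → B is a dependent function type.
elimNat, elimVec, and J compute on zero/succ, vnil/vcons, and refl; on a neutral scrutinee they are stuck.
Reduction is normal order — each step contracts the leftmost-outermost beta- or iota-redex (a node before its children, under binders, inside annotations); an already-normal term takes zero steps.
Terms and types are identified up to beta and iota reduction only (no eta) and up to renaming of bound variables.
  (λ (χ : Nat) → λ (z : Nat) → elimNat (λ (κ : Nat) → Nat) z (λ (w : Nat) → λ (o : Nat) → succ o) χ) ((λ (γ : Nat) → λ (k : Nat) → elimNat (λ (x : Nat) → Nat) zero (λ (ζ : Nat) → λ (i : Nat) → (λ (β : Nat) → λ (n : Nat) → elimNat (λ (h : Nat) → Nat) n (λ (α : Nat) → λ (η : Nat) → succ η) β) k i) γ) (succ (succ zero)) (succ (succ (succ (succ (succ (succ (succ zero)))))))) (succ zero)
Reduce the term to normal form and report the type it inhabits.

reduced normal form:
  succ (succ (succ (succ (succ (succ (succ (succ (succ (succ (succ (succ (succ (succ (succ zero))))))))))))))
inferred type:
  Nat
observation: the leftmost-outermost redex is a beta-redex, and normalization takes 102 steps.


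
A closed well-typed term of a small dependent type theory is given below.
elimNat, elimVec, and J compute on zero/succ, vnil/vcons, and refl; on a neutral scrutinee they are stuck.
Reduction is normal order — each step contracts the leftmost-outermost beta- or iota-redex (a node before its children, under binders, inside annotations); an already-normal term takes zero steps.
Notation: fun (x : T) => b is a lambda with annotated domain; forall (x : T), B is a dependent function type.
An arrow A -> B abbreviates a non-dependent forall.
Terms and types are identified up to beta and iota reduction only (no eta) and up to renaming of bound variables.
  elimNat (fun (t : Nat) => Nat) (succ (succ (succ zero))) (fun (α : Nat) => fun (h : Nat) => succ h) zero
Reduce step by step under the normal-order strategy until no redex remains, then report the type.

normal-order reduction:
  elimNat (fun (t : Nat) => Nat) (succ (succ (succ zero))) (fun (α : Nat) => fun (h : Nat) => succ h) zero
  ~> succ (succ (succ zero))
inferred type:
  Nat


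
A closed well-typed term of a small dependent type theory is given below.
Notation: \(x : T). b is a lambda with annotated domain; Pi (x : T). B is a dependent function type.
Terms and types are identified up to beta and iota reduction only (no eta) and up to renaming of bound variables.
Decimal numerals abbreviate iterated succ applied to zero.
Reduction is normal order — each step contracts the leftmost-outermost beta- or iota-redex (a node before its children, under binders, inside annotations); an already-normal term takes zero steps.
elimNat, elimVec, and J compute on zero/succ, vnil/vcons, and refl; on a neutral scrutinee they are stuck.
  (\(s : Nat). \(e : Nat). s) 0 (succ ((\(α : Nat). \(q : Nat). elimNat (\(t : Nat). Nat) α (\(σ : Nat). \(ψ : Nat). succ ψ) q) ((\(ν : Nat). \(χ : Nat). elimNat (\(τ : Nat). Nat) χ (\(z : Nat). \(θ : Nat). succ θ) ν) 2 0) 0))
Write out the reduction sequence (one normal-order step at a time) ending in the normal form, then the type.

normal-order reduction:
  (\(s : Nat). \(e : Nat). s) 0 (succ ((\(α : Nat). \(q : Nat). elimNat (\(t : Nat). Nat) α (\(σ : Nat). \(ψ : Nat). succ ψ) q) ((\(ν : Nat). \(χ : Nat). elimNat (\(τ : Nat). Nat) χ (\(z : Nat). \(θ : Nat). succ θ) ν) 2 0) 0))
  ~> (\(s : Nat). 0) (succ ((\(e : Nat). \(α : Nat). elimNat (\(q : Nat). Nat) e (\(t : Nat). \(σ : Nat). succ σ) α) ((\(ψ : Nat). \(ν : Nat). elimNat (\(χ : Nat). Nat) ν (\(τ : Nat). \(z : Nat). succ z) ψ) 2 0) 0))
  ~> 0
inferred type:
  Nat


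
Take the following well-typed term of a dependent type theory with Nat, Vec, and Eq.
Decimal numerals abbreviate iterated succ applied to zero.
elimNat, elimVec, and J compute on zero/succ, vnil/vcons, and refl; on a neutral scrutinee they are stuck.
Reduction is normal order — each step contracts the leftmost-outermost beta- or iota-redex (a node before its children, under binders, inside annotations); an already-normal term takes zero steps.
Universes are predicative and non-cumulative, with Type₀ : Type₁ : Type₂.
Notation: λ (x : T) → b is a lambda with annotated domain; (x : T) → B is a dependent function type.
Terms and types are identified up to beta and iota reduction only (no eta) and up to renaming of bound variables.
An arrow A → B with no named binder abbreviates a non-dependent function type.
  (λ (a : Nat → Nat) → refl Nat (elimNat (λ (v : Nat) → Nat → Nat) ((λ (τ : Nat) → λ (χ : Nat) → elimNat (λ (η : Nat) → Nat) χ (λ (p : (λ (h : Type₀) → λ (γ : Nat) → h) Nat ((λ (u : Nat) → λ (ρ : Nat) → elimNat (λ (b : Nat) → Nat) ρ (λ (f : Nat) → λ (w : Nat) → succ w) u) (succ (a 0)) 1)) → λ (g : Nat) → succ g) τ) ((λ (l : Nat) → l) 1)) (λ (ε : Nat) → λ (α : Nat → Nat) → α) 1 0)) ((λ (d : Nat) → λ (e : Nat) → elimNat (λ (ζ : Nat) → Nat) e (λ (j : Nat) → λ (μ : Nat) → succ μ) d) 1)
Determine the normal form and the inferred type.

normal form:
  refl Nat 1
type:
  Eq Nat 1 1


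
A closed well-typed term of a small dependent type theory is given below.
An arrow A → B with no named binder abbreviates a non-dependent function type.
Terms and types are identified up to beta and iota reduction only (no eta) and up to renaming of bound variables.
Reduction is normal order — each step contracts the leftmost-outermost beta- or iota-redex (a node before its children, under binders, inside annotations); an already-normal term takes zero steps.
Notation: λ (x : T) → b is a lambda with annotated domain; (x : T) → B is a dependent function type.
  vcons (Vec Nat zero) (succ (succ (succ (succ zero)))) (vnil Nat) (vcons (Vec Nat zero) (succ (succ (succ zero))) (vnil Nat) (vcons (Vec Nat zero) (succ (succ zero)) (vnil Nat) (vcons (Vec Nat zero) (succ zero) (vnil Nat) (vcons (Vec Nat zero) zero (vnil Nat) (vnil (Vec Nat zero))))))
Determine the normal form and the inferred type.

resulting normal form:
  vcons (Vec Nat zero) (succ (succ (succ (succ zero)))) (vnil Nat) (vcons (Vec Nat zero) (succ (succ (succ zero))) (vnil Nat) (vcons (Vec Nat zero) (succ (succ zero)) (vnil Nat) (vcons (Vec Nat zero) (succ zero) (vnil Nat) (vcons (Vec Nat zero) zero (vnil Nat) (vnil (Vec Nat zero))))))
type:
  Vec (Vec Nat zero) (succ (succ (succ (succ (succ zero)))))
observation: the term is already in normal form.


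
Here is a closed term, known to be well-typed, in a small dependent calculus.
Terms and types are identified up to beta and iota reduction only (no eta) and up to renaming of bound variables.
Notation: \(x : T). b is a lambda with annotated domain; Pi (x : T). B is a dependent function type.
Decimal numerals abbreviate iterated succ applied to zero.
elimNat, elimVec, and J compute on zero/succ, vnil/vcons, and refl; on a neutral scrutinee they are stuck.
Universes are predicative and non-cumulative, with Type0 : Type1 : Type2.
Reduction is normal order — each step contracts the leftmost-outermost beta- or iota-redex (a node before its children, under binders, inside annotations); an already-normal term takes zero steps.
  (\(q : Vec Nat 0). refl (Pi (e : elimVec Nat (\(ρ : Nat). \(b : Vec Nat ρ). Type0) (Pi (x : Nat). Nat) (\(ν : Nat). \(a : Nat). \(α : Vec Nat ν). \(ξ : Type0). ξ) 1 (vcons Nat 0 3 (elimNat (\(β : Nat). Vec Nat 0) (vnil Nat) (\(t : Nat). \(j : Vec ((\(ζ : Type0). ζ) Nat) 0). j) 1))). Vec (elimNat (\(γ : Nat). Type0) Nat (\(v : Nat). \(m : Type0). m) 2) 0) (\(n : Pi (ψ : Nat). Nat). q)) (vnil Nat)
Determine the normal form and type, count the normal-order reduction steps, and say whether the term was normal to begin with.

normal form:
  refl (Pi (q : Pi (e : Nat). Nat). Vec Nat 0) (\(ρ : Pi (b : Nat). Nat). vnil Nat)
the term's type:
  Eq (Pi (q : Pi (e : Nat). Nat). Vec Nat 0) (\(ρ : Pi (b : Nat). Nat). vnil Nat) (\(x : Pi (ν : Nat). Nat). vnil Nat)
reduction steps (normal order): 18
already normal: no
first redex: a beta-redex


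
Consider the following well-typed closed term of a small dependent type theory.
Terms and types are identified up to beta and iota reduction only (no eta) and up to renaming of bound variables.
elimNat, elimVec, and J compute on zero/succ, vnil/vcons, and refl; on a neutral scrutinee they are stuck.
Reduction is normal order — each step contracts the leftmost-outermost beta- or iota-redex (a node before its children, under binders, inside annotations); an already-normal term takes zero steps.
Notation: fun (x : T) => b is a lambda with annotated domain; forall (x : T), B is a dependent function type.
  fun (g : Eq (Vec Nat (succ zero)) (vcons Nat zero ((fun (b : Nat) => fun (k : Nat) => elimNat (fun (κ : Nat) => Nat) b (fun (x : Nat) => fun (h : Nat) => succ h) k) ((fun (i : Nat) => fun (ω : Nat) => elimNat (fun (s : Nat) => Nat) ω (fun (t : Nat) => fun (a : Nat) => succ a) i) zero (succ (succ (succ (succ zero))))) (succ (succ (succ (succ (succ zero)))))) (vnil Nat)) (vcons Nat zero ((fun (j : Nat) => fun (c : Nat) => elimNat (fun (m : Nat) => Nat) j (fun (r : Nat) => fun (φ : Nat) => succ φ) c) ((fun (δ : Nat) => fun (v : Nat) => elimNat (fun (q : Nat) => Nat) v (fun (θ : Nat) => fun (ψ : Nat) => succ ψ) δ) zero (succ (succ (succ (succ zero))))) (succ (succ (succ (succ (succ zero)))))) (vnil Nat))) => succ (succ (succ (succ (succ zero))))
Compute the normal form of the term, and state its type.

reduced normal form:
  fun (g : Eq (Vec Nat (succ zero)) (vcons Nat zero (succ (succ (succ (succ (succ (succ (succ (succ (succ zero))))))))) (vnil Nat)) (vcons Nat zero (succ (succ (succ (succ (succ (succ (succ (succ (succ zero))))))))) (vnil Nat))) => succ (succ (succ (succ (succ zero))))
the term's type:
  forall (g : Eq (Vec Nat (succ zero)) (vcons Nat zero (succ (succ (succ (succ (succ (succ (succ (succ (succ zero))))))))) (vnil Nat)) (vcons Nat zero (succ (succ (succ (succ (succ (succ (succ (succ (succ zero))))))))) (vnil Nat))), Nat


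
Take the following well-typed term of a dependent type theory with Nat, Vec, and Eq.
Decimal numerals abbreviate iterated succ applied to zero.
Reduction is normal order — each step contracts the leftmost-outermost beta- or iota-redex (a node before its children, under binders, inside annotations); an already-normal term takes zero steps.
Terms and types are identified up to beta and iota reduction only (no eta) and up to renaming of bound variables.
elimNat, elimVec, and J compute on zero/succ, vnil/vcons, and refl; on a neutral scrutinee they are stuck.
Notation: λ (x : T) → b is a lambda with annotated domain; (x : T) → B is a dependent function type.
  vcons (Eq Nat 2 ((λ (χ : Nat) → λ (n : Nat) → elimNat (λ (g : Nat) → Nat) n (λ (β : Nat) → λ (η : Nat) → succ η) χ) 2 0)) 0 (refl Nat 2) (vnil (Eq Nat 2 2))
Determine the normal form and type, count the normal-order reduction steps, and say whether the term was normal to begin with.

reduced normal form:
  vcons (Eq Nat 2 2) 0 (refl Nat 2) (vnil (Eq Nat 2 2))
inferred type:
  Vec (Eq Nat 2 2) 1
normal-order step count: 9
started in normal form: no
first redex: a beta-redex


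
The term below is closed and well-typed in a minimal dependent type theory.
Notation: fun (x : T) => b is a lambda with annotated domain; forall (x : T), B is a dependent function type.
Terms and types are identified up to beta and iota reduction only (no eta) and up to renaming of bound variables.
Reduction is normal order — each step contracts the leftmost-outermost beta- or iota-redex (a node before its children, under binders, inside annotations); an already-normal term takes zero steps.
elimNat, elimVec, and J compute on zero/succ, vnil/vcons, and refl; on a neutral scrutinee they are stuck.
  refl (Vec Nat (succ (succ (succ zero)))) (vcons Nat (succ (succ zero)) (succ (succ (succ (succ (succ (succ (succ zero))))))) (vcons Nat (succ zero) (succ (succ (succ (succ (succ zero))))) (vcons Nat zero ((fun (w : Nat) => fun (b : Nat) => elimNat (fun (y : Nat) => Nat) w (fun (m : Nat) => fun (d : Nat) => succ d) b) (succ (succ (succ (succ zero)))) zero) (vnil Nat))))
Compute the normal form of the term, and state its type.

reduced normal form:
  refl (Vec Nat (succ (succ (succ zero)))) (vcons Nat (succ (succ zero)) (succ (succ (succ (succ (succ (succ (succ zero))))))) (vcons Nat (succ zero) (succ (succ (succ (succ (succ zero))))) (vcons Nat zero (succ (succ (succ (succ zero)))) (vnil Nat))))
the term's type:
  Eq (Vec Nat (succ (succ (succ zero)))) (vcons Nat (succ (succ zero)) (succ (succ (succ (succ (succ (succ (succ zero))))))) (vcons Nat (succ zero) (succ (succ (succ (succ (succ zero))))) (vcons Nat zero (succ (succ (succ (succ zero)))) (vnil Nat)))) (vcons Nat (succ (succ zero)) (succ (succ (succ (succ (succ (succ (succ zero))))))) (vcons Nat (succ zero) (succ (succ (succ (succ (succ zero))))) (vcons Nat zero (succ (succ (succ (succ zero)))) (vnil Nat))))


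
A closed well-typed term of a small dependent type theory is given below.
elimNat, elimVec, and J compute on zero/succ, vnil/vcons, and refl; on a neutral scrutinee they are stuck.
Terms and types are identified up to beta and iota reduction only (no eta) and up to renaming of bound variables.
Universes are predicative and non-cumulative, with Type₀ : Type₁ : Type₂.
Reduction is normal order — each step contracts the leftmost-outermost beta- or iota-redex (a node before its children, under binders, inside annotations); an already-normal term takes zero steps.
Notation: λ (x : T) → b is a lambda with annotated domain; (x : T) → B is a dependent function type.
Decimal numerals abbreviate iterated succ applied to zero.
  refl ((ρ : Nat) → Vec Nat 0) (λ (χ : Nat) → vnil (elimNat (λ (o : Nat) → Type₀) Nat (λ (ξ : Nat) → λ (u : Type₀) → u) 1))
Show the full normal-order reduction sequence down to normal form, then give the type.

normal-order reduction:
  refl ((ρ : Nat) → Vec Nat 0) (λ (χ : Nat) → vnil (elimNat (λ (o : Nat) → Type₀) Nat (λ (ξ : Nat) → λ (u : Type₀) → u) 1))
  ~> refl ((ρ : Nat) → Vec Nat 0) (λ (χ : Nat) → vnil ((λ (o : Nat) → λ (ξ : Type₀) → ξ) 0 (elimNat (λ (u : Nat) → Type₀) Nat (λ (γ : Nat) → λ (ψ : Type₀) → ψ) 0)))
  ~> refl ((ρ : Nat) → Vec Nat 0) (λ (χ : Nat) → vnil ((λ (o : Type₀) → o) (elimNat (λ (ξ : Nat) → Type₀) Nat (λ (u : Nat) → λ (γ : Type₀) → γ) 0)))
  ~> refl ((ρ : Nat) → Vec Nat 0) (λ (χ : Nat) → vnil (elimNat (λ (o : Nat) → Type₀) Nat (λ (ξ : Nat) → λ (u : Type₀) → u) 0))
  ~> refl ((ρ : Nat) → Vec Nat 0) (λ (χ : Nat) → vnil Nat)
type:
  Eq ((ρ : Nat) → Vec Nat 0) (λ (χ : Nat) → vnil Nat) (λ (o : Nat) → vnil Nat)


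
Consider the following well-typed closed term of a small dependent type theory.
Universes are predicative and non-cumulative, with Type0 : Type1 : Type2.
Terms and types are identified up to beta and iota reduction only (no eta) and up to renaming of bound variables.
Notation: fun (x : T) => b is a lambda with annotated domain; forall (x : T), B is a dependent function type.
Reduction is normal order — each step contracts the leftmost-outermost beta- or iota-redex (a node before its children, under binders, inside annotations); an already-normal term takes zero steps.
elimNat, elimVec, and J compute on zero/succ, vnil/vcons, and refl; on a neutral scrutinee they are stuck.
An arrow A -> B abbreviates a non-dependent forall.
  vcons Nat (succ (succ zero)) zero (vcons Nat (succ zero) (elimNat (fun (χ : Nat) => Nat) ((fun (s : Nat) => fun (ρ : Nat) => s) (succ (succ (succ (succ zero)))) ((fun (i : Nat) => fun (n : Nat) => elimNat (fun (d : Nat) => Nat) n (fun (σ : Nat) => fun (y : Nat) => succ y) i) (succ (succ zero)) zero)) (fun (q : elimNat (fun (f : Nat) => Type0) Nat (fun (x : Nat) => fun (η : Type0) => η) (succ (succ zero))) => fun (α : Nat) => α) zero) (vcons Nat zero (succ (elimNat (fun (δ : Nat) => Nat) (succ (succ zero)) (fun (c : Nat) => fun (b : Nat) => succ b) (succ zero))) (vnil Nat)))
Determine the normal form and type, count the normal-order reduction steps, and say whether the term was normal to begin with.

normal form:
  vcons Nat (succ (succ zero)) zero (vcons Nat (succ zero) (succ (succ (succ (succ zero)))) (vcons Nat zero (succ (succ (succ (succ zero)))) (vnil Nat)))
type:
  Vec Nat (succ (succ (succ zero)))
normal-order step count: 7
already normal: no
first redex: an elimNat iota-redex


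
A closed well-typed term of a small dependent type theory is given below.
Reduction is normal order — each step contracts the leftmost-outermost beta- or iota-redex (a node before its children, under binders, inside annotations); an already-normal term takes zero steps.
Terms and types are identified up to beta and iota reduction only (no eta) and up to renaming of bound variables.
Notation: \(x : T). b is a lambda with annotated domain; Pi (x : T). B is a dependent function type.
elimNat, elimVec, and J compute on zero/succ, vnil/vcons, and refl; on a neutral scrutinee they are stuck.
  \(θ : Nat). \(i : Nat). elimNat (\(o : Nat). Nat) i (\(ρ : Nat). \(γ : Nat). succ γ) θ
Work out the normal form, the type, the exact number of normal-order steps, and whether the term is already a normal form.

normal form:
  \(θ : Nat). \(i : Nat). elimNat (\(o : Nat). Nat) i (\(ρ : Nat). \(γ : Nat). succ γ) θ
inferred type:
  Pi (θ : Nat). Pi (i : Nat). Nat
reduction steps (normal order): 0
term was already normal: yes


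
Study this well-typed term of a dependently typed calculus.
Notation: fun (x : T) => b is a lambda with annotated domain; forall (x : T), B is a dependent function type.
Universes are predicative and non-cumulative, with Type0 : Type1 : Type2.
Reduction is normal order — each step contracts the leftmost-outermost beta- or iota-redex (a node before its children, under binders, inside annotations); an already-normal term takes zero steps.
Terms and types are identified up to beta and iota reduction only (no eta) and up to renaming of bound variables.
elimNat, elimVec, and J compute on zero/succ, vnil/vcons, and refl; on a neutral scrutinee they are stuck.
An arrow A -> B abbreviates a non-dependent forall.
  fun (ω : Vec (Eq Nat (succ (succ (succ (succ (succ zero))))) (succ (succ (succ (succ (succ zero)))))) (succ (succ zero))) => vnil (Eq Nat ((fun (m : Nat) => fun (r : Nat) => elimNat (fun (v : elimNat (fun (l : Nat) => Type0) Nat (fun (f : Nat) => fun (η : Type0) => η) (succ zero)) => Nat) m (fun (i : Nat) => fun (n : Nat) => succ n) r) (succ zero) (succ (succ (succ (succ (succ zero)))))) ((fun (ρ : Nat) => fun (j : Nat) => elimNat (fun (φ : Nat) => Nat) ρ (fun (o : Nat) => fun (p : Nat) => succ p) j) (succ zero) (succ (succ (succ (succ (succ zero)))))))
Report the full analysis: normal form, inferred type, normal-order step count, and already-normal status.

normal form:
  fun (ω : Vec (Eq Nat (succ (succ (succ (succ (succ zero))))) (succ (succ (succ (succ (succ zero)))))) (succ (succ zero))) => vnil (Eq Nat (succ (succ (succ (succ (succ (succ zero)))))) (succ (succ (succ (succ (succ (succ zero)))))))
type:
  Vec (Eq Nat (succ (succ (succ (succ (succ zero))))) (succ (succ (succ (succ (succ zero)))))) (succ (succ zero)) -> Vec (Eq Nat (succ (succ (succ (succ (succ (succ zero)))))) (succ (succ (succ (succ (succ (succ zero))))))) zero
steps to reach normal form (normal order): 36
term was already normal: no
first contracted redex: a beta-redex


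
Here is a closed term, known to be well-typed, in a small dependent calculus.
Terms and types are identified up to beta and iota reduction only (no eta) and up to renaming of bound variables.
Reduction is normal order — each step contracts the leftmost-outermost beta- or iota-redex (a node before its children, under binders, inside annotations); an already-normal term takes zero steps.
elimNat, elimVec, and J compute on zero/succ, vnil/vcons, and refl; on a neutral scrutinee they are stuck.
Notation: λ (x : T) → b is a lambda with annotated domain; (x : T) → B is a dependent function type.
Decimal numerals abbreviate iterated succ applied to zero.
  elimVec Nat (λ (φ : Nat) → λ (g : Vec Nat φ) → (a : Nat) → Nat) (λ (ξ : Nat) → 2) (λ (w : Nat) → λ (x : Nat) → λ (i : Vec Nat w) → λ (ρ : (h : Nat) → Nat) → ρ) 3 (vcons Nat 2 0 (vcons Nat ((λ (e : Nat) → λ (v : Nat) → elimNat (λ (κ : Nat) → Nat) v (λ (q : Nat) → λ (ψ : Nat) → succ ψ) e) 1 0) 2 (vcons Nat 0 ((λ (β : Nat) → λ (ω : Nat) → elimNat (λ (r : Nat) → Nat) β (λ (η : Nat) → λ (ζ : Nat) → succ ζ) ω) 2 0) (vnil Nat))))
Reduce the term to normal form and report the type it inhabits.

normal form:
  λ (φ : Nat) → 2
the term's type:
  (φ : Nat) → Nat
observation: normalization takes exactly 16 steps under the normal-order strategy.


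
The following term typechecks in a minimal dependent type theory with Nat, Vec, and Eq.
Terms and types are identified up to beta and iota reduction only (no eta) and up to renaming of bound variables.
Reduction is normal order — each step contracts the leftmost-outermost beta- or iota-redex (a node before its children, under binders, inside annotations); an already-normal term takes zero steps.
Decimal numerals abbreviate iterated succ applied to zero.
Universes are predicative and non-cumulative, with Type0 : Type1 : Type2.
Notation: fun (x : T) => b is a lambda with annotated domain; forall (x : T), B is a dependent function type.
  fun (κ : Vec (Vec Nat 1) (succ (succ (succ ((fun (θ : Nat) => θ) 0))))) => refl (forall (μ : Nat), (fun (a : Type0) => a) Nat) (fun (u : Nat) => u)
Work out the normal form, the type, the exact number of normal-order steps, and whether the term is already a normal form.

reduced normal form:
  fun (κ : Vec (Vec Nat 1) 3) => refl (forall (θ : Nat), Nat) (fun (μ : Nat) => μ)
type:
  forall (κ : Vec (Vec Nat 1) 3), Eq (forall (θ : Nat), Nat) (fun (μ : Nat) => μ) (fun (a : Nat) => a)
normal-order step count: 2
term was already normal: no
first contracted redex: a beta-redex


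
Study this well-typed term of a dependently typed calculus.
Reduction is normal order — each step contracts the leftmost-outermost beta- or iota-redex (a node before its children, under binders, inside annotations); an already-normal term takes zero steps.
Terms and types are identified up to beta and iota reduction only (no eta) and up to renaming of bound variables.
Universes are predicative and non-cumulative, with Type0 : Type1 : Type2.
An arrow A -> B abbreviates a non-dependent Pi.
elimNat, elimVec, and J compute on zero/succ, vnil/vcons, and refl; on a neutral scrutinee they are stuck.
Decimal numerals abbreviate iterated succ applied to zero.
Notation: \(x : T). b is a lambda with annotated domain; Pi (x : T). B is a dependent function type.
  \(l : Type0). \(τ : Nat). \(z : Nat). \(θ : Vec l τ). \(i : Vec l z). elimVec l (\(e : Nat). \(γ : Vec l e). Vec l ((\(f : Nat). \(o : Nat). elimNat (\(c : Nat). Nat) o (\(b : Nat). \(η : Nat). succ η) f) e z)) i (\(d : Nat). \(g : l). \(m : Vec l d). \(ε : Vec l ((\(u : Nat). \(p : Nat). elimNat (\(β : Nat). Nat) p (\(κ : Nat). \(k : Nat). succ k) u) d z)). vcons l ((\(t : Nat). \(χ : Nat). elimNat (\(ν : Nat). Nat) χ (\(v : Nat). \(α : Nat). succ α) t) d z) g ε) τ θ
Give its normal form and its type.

normal form:
  \(l : Type0). \(τ : Nat). \(z : Nat). \(θ : Vec l τ). \(i : Vec l z). elimVec l (\(e : Nat). \(γ : Vec l e). Vec l (elimNat (\(f : Nat). Nat) z (\(o : Nat). \(c : Nat). succ c) e)) i (\(b : Nat). \(η : l). \(d : Vec l b). \(g : Vec l (elimNat (\(m : Nat). Nat) z (\(ε : Nat). \(u : Nat). succ u) b)). vcons l (elimNat (\(p : Nat). Nat) z (\(β : Nat). \(κ : Nat). succ κ) b) η g) τ θ
type:
  Pi (l : Type0). Pi (τ : Nat). Pi (z : Nat). Vec l τ -> Vec l z -> Vec l (elimNat (\(θ : Nat). Nat) z (\(i : Nat). \(e : Nat). succ e) τ)


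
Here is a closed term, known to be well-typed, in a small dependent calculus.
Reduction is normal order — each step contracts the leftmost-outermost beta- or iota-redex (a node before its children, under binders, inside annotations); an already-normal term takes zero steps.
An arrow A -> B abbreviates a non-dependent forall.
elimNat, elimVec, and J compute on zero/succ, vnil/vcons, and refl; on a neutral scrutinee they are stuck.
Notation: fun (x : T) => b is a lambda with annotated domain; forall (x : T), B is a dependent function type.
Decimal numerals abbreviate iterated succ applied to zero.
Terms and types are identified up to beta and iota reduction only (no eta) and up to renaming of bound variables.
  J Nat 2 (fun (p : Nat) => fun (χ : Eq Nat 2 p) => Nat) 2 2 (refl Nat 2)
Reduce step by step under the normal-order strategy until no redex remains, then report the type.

reduction (normal order):
  J Nat 2 (fun (p : Nat) => fun (χ : Eq Nat 2 p) => Nat) 2 2 (refl Nat 2)
  ~> 2
the term's type:
  Nat


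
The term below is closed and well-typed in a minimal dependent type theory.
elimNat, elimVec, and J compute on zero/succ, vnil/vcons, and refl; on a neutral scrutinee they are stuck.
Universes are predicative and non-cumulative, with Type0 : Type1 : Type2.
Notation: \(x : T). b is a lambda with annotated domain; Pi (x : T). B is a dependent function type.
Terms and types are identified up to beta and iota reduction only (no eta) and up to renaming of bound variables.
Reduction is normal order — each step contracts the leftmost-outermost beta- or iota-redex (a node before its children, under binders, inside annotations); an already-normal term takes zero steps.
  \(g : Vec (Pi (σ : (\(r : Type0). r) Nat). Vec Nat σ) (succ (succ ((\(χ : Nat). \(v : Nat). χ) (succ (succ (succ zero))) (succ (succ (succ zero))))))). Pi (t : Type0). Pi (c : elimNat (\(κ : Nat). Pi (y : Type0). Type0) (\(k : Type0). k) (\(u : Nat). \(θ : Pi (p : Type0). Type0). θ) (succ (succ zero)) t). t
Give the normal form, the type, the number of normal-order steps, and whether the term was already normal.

resulting normal form:
  \(g : Vec (Pi (σ : Nat). Vec Nat σ) (succ (succ (succ (succ (succ zero)))))). Pi (r : Type0). Pi (χ : r). r
inferred type:
  Pi (g : Vec (Pi (σ : Nat). Vec Nat σ) (succ (succ (succ (succ (succ zero)))))). Type1
steps to reach normal form (normal order): 11
term was already normal: no
first redex: a beta-redex


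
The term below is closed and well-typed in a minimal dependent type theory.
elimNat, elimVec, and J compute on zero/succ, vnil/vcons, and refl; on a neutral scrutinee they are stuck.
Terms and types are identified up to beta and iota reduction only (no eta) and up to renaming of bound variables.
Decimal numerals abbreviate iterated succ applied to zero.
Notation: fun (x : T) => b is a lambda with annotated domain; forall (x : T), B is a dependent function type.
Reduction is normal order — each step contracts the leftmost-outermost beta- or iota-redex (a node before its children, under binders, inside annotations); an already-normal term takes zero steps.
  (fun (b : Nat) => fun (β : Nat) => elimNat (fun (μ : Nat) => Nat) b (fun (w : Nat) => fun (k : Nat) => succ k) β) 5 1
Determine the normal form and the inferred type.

reduced normal form:
  6
inferred type:
  Nat
observation: the leftmost-outermost redex is a beta-redex, and normalization takes 6 steps.


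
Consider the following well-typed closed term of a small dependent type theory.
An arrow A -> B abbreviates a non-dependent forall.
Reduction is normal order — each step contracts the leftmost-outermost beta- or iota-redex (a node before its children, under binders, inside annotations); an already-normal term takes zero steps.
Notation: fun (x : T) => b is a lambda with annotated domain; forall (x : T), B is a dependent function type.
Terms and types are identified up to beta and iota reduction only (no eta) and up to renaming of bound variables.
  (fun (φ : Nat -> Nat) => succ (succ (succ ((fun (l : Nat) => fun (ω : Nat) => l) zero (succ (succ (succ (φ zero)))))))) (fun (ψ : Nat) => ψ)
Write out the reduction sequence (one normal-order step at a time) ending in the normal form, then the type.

reduction (normal order):
  (fun (φ : Nat -> Nat) => succ (succ (succ ((fun (l : Nat) => fun (ω : Nat) => l) zero (succ (succ (succ (φ zero)))))))) (fun (ψ : Nat) => ψ)
  ~> succ (succ (succ ((fun (φ : Nat) => fun (l : Nat) => φ) zero (succ (succ (succ ((fun (ω : Nat) => ω) zero)))))))
  ~> succ (succ (succ ((fun (φ : Nat) => zero) (succ (succ (succ ((fun (l : Nat) => l) zero)))))))
  ~> succ (succ (succ zero))
type:
  Nat


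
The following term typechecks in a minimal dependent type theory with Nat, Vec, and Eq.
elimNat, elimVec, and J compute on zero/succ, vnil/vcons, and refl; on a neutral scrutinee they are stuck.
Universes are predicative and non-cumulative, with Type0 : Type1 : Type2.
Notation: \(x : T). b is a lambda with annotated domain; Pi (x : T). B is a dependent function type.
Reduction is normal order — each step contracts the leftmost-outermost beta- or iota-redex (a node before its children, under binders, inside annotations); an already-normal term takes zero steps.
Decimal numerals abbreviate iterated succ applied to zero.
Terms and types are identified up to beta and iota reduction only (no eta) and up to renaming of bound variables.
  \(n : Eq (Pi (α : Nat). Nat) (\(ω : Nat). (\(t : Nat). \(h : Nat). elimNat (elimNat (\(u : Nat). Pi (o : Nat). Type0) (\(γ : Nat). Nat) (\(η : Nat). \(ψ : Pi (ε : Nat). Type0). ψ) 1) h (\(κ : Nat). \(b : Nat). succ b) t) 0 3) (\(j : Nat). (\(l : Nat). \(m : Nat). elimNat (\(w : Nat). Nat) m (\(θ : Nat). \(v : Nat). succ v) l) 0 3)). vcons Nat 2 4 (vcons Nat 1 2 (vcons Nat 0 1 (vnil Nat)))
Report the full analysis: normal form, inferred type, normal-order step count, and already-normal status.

reduced normal form:
  \(n : Eq (Pi (α : Nat). Nat) (\(ω : Nat). 3) (\(t : Nat). 3)). vcons Nat 2 4 (vcons Nat 1 2 (vcons Nat 0 1 (vnil Nat)))
inferred type:
  Pi (n : Eq (Pi (α : Nat). Nat) (\(ω : Nat). 3) (\(t : Nat). 3)). Vec Nat 3
steps to reach normal form (normal order): 6
term was already normal: no
first contracted redex: a beta-redex


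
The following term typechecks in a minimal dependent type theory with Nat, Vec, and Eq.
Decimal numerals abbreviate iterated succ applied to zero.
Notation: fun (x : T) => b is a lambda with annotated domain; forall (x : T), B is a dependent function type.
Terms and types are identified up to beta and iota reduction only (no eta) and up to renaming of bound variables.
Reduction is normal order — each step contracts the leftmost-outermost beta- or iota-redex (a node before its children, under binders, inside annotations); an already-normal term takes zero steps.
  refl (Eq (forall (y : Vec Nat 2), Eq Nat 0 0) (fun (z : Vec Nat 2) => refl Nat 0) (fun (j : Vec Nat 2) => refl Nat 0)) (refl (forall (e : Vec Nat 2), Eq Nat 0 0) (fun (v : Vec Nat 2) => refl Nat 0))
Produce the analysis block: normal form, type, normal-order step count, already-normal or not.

resulting normal form:
  refl (Eq (forall (y : Vec Nat 2), Eq Nat 0 0) (fun (z : Vec Nat 2) => refl Nat 0) (fun (j : Vec Nat 2) => refl Nat 0)) (refl (forall (e : Vec Nat 2), Eq Nat 0 0) (fun (v : Vec Nat 2) => refl Nat 0))
the term's type:
  Eq (Eq (forall (y : Vec Nat 2), Eq Nat 0 0) (fun (z : Vec Nat 2) => refl Nat 0) (fun (j : Vec Nat 2) => refl Nat 0)) (refl (forall (e : Vec Nat 2), Eq Nat 0 0) (fun (v : Vec Nat 2) => refl Nat 0)) (refl (forall (ζ : Vec Nat 2), Eq Nat 0 0) (fun (d : Vec Nat 2) => refl Nat 0))
steps to reach normal form (normal order): 0
already normal: yes


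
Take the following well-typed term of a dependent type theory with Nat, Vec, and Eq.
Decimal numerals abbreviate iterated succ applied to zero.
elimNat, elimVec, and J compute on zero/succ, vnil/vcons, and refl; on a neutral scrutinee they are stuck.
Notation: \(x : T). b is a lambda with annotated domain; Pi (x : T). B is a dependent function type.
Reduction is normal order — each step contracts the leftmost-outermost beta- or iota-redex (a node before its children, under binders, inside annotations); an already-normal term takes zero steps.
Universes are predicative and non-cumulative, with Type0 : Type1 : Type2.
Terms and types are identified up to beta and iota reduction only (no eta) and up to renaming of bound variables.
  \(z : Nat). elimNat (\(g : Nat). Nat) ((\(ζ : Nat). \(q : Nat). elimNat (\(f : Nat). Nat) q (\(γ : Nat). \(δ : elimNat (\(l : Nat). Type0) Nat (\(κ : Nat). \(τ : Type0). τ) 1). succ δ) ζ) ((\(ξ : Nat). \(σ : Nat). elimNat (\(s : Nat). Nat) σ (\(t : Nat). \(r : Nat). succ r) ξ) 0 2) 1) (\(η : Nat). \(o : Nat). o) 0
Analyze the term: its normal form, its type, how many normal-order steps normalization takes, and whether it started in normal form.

reduced normal form:
  \(z : Nat). 3
inferred type:
  Pi (z : Nat). Nat
steps to reach normal form (normal order): 17
term was already normal: no
first redex: an elimNat iota-redex


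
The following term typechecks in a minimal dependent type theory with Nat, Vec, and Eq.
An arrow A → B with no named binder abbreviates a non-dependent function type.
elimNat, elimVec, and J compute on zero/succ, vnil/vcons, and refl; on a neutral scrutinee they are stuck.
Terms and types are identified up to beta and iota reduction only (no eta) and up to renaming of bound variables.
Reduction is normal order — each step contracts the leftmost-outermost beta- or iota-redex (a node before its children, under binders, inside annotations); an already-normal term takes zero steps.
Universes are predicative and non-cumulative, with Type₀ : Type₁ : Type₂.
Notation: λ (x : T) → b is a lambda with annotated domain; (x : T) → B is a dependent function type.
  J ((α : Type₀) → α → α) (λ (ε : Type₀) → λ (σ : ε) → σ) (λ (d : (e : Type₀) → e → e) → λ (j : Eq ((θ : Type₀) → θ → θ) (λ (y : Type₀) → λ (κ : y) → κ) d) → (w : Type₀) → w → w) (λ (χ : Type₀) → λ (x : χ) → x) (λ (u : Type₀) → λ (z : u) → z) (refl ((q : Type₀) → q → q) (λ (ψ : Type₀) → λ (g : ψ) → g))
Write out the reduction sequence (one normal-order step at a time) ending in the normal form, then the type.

normal-order reduction sequence:
  J ((α : Type₀) → α → α) (λ (ε : Type₀) → λ (σ : ε) → σ) (λ (d : (e : Type₀) → e → e) → λ (j : Eq ((θ : Type₀) → θ → θ) (λ (y : Type₀) → λ (κ : y) → κ) d) → (w : Type₀) → w → w) (λ (χ : Type₀) → λ (x : χ) → x) (λ (u : Type₀) → λ (z : u) → z) (refl ((q : Type₀) → q → q) (λ (ψ : Type₀) → λ (g : ψ) → g))
  ~> λ (α : Type₀) → λ (ε : α) → ε
type:
  (α : Type₀) → α → α


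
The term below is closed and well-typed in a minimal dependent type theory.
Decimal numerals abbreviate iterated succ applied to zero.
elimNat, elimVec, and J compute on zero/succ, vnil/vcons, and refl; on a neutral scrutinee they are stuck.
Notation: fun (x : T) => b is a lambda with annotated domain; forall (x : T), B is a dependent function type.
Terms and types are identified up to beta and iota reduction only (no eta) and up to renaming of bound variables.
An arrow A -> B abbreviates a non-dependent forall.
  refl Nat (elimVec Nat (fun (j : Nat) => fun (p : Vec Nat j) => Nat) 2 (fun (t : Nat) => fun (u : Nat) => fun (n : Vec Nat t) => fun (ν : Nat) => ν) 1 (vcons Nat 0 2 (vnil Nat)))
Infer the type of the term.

type:
  Eq Nat 2 2


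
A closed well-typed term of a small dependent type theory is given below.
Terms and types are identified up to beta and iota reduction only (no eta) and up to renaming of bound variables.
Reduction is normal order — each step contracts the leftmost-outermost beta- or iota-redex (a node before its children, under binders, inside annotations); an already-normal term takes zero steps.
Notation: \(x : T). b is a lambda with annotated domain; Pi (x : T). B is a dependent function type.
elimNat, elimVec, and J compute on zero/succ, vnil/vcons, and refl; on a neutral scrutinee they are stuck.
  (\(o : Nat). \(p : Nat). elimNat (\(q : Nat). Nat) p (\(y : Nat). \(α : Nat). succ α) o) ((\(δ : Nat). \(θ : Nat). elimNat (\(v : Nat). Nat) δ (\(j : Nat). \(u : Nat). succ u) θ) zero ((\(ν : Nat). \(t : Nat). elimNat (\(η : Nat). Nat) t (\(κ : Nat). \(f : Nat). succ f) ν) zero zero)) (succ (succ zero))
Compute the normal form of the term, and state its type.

reduced normal form:
  succ (succ zero)
type:
  Nat
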